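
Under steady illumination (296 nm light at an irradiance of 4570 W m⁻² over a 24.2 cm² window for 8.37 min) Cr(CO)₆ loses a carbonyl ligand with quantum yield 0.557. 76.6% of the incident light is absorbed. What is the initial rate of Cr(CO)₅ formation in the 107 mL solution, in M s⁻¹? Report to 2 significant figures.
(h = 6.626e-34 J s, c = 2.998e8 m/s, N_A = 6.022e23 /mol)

1.1e-4 M s⁻¹

Photon energy at 296 nm: hc/λ = (6.626e-34)(2.998e8)/(296e-9) = 6.711e-19 J.
Energy delivered: (4570 W m⁻²)(24.2e-4 m²)(502.2 s) = 5554 J.
Photons incident: 5554 / 6.711e-19 = 8.276e21, i.e. 8.276e21/6.022e23 = 0.01374 mol.
Photons absorbed: 0.766 × 0.01374 = 0.01052 mol.
Product formed: 0.557 × 0.01052 = 0.005860 mol.
Rate: 0.005860 mol / (502.2 s × 0.107 L) = 1.1e-4 M s⁻¹.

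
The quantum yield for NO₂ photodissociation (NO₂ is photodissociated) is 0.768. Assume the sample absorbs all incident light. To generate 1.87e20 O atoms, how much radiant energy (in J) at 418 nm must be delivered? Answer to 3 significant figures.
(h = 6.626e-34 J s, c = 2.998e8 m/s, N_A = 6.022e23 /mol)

Product: 1.87e20 / 6.022e23 = 3.105e-4 mol.
Photons that must be absorbed: 3.105e-4 / 0.768 = 4.043e-4 mol.
Photon energy: hc/λ = 4.752e-19 J; per mole, 2.862e5 J mol⁻¹.
Energy required: 4.043e-4 × 2.862e5 = 116 J.

116 J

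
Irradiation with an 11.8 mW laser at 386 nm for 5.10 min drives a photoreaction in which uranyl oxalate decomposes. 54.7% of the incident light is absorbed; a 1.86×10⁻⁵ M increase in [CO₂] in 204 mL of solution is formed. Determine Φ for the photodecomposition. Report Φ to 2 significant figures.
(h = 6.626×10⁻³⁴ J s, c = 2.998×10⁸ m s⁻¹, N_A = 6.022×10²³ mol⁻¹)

Product: (1.86×10⁻⁵ M)(0.204 L) = 3.794×10⁻⁶ mol.
Photon energy at 386 nm: hc/λ = (6.626×10⁻³⁴)(2.998×10⁸)/(386×10⁻⁹) = 5.146×10⁻¹⁹ J.
Energy delivered: (11.8 mW)(306 s) = 3.611 J.
Photons incident: 3.611 / 5.146×10⁻¹⁹ = 7.017×10¹⁸, i.e. 7.017×10¹⁸/6.022×10²³ = 1.165×10⁻⁵ mol.
Photons absorbed: 0.547 × 1.165×10⁻⁵ = 6.373×10⁻⁶ mol.
Φ = 3.794×10⁻⁶ mol / 6.373×10⁻⁶ mol photons = 0.60.

Φ = 0.60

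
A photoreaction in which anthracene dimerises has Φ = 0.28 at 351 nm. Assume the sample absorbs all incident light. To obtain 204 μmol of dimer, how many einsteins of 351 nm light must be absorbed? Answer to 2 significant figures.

7.3e-4 einstein

Product: 204 μmol = 2.04e-4 mol.
Photons that must be absorbed: 2.04e-4 / 0.28 = 7.286e-4 mol.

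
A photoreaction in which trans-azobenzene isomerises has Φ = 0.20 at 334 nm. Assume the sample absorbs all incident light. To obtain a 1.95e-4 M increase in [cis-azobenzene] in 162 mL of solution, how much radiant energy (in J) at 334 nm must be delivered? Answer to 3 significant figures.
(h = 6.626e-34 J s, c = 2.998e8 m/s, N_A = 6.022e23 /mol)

Product: (1.95e-4 M)(0.162 L) = 3.159e-5 mol.
Photons that must be absorbed: 3.159e-5 / 0.20 = 1.580e-4 mol.
Photon energy: hc/λ = 5.948e-19 J; per mole, 3.582e5 J mol⁻¹.
Energy required: 1.580e-4 × 3.582e5 = 56.6 J.

56.6 J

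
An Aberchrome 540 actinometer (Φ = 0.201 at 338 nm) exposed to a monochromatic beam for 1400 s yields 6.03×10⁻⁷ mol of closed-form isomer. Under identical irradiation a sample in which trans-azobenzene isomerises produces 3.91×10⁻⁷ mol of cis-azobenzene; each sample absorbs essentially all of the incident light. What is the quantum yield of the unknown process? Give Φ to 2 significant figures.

Φ = 0.13

Photons absorbed by the actinometer: 6.03×10⁻⁷ / 0.201 = 3.000×10⁻⁶ mol.
Φ(unknown) = 3.91×10⁻⁷ / 3.000×10⁻⁶ = 0.13.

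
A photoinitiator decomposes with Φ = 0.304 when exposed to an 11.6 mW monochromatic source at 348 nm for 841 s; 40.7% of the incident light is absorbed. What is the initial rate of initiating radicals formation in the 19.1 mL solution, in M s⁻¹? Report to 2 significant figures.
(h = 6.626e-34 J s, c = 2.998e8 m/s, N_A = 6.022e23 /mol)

Photon energy at 348 nm: hc/λ = (6.626e-34)(2.998e8)/(348e-9) = 5.708e-19 J.
Energy delivered: (11.6 mW)(841 s) = 9.756 J.
Photons incident: 9.756 / 5.708e-19 = 1.709e19, i.e. 1.709e19/6.022e23 = 2.838e-5 mol.
Photons absorbed: 0.407 × 2.838e-5 = 1.155e-5 mol.
Product formed: 0.304 × 1.155e-5 = 3.511e-6 mol.
Rate: 3.511e-6 mol / (841 s × 0.0191 L) = 2.2e-7 M s⁻¹.

2.2e-7 M s⁻¹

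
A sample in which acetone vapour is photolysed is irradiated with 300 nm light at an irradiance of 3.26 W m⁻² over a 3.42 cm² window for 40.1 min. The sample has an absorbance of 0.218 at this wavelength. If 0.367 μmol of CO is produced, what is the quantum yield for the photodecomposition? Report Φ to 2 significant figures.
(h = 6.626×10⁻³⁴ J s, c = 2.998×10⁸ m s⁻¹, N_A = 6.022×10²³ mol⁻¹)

Φ = 0.14

Product: 0.367 μmol = 3.67×10⁻⁷ mol.
Photon energy at 300 nm: hc/λ = (6.626×10⁻³⁴)(2.998×10⁸)/(300×10⁻⁹) = 6.622×10⁻¹⁹ J.
Energy delivered: (3.26 W m⁻²)(3.42×10⁻⁴ m²)(2406 s) = 2.682 J.
Photons incident: 2.682 / 6.622×10⁻¹⁹ = 4.050×10¹⁸, i.e. 4.050×10¹⁸/6.022×10²³ = 6.725×10⁻⁶ mol.
Fraction absorbed: 1 − 10^(−0.218) = 0.3947.
Photons absorbed: 0.3947 × 6.725×10⁻⁶ = 2.654×10⁻⁶ mol.
Φ = 3.67×10⁻⁷ mol / 2.654×10⁻⁶ mol photons = 0.14.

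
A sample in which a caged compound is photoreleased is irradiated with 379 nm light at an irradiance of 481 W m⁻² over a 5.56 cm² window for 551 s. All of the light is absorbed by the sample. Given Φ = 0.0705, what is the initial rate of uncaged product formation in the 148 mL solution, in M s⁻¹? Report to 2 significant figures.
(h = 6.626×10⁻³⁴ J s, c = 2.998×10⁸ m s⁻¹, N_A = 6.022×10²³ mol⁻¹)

Photon energy at 379 nm: hc/λ = (6.626×10⁻³⁴)(2.998×10⁸)/(379×10⁻⁹) = 5.241×10⁻¹⁹ J.
Energy delivered: (481 W m⁻²)(5.56×10⁻⁴ m²)(551 s) = 147.4 J.
Photons incident: 147.4 / 5.241×10⁻¹⁹ = 2.812×10²⁰, i.e. 2.812×10²⁰/6.022×10²³ = 4.670×10⁻⁴ mol.
Product formed: 0.0705 × 4.670×10⁻⁴ = 3.292×10⁻⁵ mol.
Rate: 3.292×10⁻⁵ mol / (551 s × 0.148 L) = 4.0×10⁻⁷ M s⁻¹.

4.0×10⁻⁷ M s⁻¹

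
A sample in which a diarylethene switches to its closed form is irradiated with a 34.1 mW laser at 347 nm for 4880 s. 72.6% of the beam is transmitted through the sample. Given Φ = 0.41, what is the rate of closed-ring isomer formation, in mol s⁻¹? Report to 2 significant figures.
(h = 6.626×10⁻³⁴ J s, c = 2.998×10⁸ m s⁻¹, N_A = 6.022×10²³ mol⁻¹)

1.1×10⁻⁸ mol s⁻¹

Photon energy at 347 nm: hc/λ = (6.626×10⁻³⁴)(2.998×10⁸)/(347×10⁻⁹) = 5.725×10⁻¹⁹ J.
Energy delivered: (34.1 mW)(4880 s) = 166.4 J.
Photons incident: 166.4 / 5.725×10⁻¹⁹ = 2.907×10²⁰, i.e. 2.907×10²⁰/6.022×10²³ = 4.827×10⁻⁴ mol.
Fraction absorbed: 1 − 72.6/100 = 0.2740.
Photons absorbed: 0.2740 × 4.827×10⁻⁴ = 1.323×10⁻⁴ mol.
Product formed: 0.41 × 1.323×10⁻⁴ = 5.424×10⁻⁵ mol.
Rate: 5.424×10⁻⁵ / 4880 s = 1.1×10⁻⁸ mol s⁻¹.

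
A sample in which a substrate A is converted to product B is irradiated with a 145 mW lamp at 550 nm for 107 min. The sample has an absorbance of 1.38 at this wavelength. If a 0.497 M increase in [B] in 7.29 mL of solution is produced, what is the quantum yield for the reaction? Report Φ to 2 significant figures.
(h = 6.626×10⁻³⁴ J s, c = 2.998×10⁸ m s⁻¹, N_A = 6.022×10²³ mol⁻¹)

Product: (0.497 M)(0.00729 L) = 0.003623 mol.
Photon energy at 550 nm: hc/λ = (6.626×10⁻³⁴)(2.998×10⁸)/(550×10⁻⁹) = 3.612×10⁻¹⁹ J.
Energy delivered: (145 mW)(6420 s) = 930.9 J.
Photons incident: 930.9 / 3.612×10⁻¹⁹ = 2.577×10²¹, i.e. 2.577×10²¹/6.022×10²³ = 0.004279 mol.
Fraction absorbed: 1 − 10^(−1.38) = 0.9583.
Photons absorbed: 0.9583 × 0.004279 = 0.004101 mol.
Φ = 0.003623 mol / 0.004101 mol photons = 0.88.

Φ = 0.88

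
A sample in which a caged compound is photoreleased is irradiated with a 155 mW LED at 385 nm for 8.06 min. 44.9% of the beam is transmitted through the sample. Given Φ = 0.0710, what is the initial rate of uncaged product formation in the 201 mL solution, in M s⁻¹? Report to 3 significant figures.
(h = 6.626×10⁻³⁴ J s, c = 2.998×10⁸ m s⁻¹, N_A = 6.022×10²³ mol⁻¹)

9.71×10⁻⁸ M s⁻¹

Photon energy at 385 nm: hc/λ = (6.626×10⁻³⁴)(2.998×10⁸)/(385×10⁻⁹) = 5.160×10⁻¹⁹ J.
Energy delivered: (155 mW)(483.6 s) = 74.96 J.
Photons incident: 74.96 / 5.160×10⁻¹⁹ = 1.453×10²⁰, i.e. 1.453×10²⁰/6.022×10²³ = 2.413×10⁻⁴ mol.
Fraction absorbed: 1 − 44.9/100 = 0.5510.
Photons absorbed: 0.5510 × 2.413×10⁻⁴ = 1.330×10⁻⁴ mol.
Product formed: 0.0710 × 1.330×10⁻⁴ = 9.443×10⁻⁶ mol.
Rate: 9.443×10⁻⁶ mol / (483.6 s × 0.201 L) = 9.71×10⁻⁸ M s⁻¹.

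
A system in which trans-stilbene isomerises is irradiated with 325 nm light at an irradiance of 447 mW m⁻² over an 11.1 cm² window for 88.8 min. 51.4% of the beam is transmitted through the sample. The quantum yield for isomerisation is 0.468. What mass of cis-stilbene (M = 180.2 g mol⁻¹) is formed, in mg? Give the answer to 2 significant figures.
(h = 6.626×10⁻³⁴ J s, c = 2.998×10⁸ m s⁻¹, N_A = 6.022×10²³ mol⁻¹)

0.29 mg

Photon energy at 325 nm: hc/λ = (6.626×10⁻³⁴)(2.998×10⁸)/(325×10⁻⁹) = 6.112×10⁻¹⁹ J.
Energy delivered: (447 mW m⁻²)(11.1×10⁻⁴ m²)(5328 s) = 2.644 J.
Photons incident: 2.644 / 6.112×10⁻¹⁹ = 4.326×10¹⁸, i.e. 4.326×10¹⁸/6.022×10²³ = 7.184×10⁻⁶ mol.
Fraction absorbed: 1 − 51.4/100 = 0.4860.
Photons absorbed: 0.4860 × 7.184×10⁻⁶ = 3.491×10⁻⁶ mol.
Product: Φ × n_abs = 0.468 × 3.491×10⁻⁶ = 1.634×10⁻⁶ mol.
Mass: 1.634×10⁻⁶ × 180.2 = 2.944×10⁻⁴ g = 0.29 mg.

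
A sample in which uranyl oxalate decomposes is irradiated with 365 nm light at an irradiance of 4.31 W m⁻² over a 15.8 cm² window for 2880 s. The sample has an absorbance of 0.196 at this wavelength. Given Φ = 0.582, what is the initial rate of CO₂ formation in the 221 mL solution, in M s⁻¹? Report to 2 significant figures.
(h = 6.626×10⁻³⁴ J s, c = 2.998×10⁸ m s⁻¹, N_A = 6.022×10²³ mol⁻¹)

2.0×10⁻⁸ M s⁻¹

Photon energy at 365 nm: hc/λ = (6.626×10⁻³⁴)(2.998×10⁸)/(365×10⁻⁹) = 5.442×10⁻¹⁹ J.
Energy delivered: (4.31 W m⁻²)(15.8×10⁻⁴ m²)(2880 s) = 19.61 J.
Photons incident: 19.61 / 5.442×10⁻¹⁹ = 3.603×10¹⁹, i.e. 3.603×10¹⁹/6.022×10²³ = 5.983×10⁻⁵ mol.
Fraction absorbed: 1 − 10^(−0.196) = 0.3632.
Photons absorbed: 0.3632 × 5.983×10⁻⁵ = 2.173×10⁻⁵ mol.
Product formed: 0.582 × 2.173×10⁻⁵ = 1.265×10⁻⁵ mol.
Rate: 1.265×10⁻⁵ mol / (2880 s × 0.221 L) = 2.0×10⁻⁸ M s⁻¹.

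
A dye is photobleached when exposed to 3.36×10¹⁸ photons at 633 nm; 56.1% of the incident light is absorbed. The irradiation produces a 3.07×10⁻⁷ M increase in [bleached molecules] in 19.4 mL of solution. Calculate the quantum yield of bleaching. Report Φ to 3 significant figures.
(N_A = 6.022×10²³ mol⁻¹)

Product: (3.07×10⁻⁷ M)(0.0194 L) = 5.956×10⁻⁹ mol.
Moles of photons: 3.36×10¹⁸ / 6.022×10²³ = 5.580×10⁻⁶ mol.
Photons absorbed: 0.561 × 5.580×10⁻⁶ = 3.130×10⁻⁶ mol.
Φ = 5.956×10⁻⁹ mol / 3.130×10⁻⁶ mol photons = 0.00190.

Φ = 0.00190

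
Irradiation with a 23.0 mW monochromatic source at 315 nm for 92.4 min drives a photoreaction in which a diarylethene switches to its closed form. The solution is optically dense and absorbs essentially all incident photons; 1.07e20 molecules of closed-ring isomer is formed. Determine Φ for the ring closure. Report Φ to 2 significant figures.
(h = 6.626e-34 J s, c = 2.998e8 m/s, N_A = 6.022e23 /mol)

Φ = 0.53

Product: 1.07e20 / 6.022e23 = 1.777e-4 mol.
Photon energy at 315 nm: hc/λ = (6.626e-34)(2.998e8)/(315e-9) = 6.306e-19 J.
Energy delivered: (23.0 mW)(5544 s) = 127.5 J.
Photons incident: 127.5 / 6.306e-19 = 2.022e20, i.e. 2.022e20/6.022e23 = 3.358e-4 mol.
Φ = 1.777e-4 mol / 3.358e-4 mol photons = 0.53.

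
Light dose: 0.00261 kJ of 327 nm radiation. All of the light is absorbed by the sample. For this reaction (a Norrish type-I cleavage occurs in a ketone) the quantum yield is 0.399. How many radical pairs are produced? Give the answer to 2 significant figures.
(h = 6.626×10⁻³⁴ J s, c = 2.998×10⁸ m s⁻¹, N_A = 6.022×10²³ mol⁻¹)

Photon energy at 327 nm: hc/λ = (6.626×10⁻³⁴)(2.998×10⁸)/(327×10⁻⁹) = 6.075×10⁻¹⁹ J.
Incident energy: 0.00261 kJ = 2.61 J.
Photons incident: 2.61 / 6.075×10⁻¹⁹ = 4.296×10¹⁸, i.e. 4.296×10¹⁸/6.022×10²³ = 7.134×10⁻⁶ mol.
Product: Φ × n_abs = 0.399 × 7.134×10⁻⁶ = 2.846×10⁻⁶ mol.
As a count: 2.846×10⁻⁶ × 6.022×10²³ = 1.7×10¹⁸.

1.7×10¹⁸ radical pairs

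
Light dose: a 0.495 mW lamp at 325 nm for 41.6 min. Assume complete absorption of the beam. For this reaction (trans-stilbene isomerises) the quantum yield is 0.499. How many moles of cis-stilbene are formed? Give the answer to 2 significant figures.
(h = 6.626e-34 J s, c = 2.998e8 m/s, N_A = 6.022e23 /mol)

Photon energy at 325 nm: hc/λ = (6.626e-34)(2.998e8)/(325e-9) = 6.112e-19 J.
Energy delivered: (0.495 mW)(2496 s) = 1.236 J.
Photons incident: 1.236 / 6.112e-19 = 2.022e18, i.e. 2.022e18/6.022e23 = 3.358e-6 mol.
Product: Φ × n_abs = 0.499 × 3.358e-6 = 1.676e-6 mol.

1.7e-6 mol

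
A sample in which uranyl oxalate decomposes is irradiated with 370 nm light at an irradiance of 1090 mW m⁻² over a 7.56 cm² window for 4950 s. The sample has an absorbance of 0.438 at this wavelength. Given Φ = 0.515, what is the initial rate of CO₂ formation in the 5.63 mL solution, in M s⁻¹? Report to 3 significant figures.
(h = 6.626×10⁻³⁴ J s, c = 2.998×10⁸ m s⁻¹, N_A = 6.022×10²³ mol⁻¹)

1.48×10⁻⁷ M s⁻¹

Photon energy at 370 nm: hc/λ = (6.626×10⁻³⁴)(2.998×10⁸)/(370×10⁻⁹) = 5.369×10⁻¹⁹ J.
Energy delivered: (1090 mW m⁻²)(7.56×10⁻⁴ m²)(4950 s) = 4.079 J.
Photons incident: 4.079 / 5.369×10⁻¹⁹ = 7.597×10¹⁸, i.e. 7.597×10¹⁸/6.022×10²³ = 1.262×10⁻⁵ mol.
Fraction absorbed: 1 − 10^(−0.438) = 0.6352.
Photons absorbed: 0.6352 × 1.262×10⁻⁵ = 8.016×10⁻⁶ mol.
Product formed: 0.515 × 8.016×10⁻⁶ = 4.128×10⁻⁶ mol.
Rate: 4.128×10⁻⁶ mol / (4950 s × 0.00563 L) = 1.48×10⁻⁷ M s⁻¹.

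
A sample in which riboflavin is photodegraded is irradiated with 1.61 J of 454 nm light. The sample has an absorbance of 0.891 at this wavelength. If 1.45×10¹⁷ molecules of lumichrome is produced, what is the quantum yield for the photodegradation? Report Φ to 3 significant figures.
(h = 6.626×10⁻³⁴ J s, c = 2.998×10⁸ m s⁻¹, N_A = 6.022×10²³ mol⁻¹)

Product: 1.45×10¹⁷ / 6.022×10²³ = 2.408×10⁻⁷ mol.
Photon energy at 454 nm: hc/λ = (6.626×10⁻³⁴)(2.998×10⁸)/(454×10⁻⁹) = 4.375×10⁻¹⁹ J.
Photons incident: 1.61 / 4.375×10⁻¹⁹ = 3.680×10¹⁸, i.e. 3.680×10¹⁸/6.022×10²³ = 6.111×10⁻⁶ mol.
Fraction absorbed: 1 − 10^(−0.891) = 0.8715.
Photons absorbed: 0.8715 × 6.111×10⁻⁶ = 5.326×10⁻⁶ mol.
Φ = 2.408×10⁻⁷ mol / 5.326×10⁻⁶ mol photons = 0.0452.

Φ = 0.0452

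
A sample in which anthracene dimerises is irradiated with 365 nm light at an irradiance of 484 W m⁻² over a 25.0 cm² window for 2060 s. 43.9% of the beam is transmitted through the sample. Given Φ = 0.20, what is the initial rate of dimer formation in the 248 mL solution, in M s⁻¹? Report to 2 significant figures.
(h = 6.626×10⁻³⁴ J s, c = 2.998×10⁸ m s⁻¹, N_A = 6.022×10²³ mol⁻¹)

1.7×10⁻⁶ M s⁻¹

Photon energy at 365 nm: hc/λ = (6.626×10⁻³⁴)(2.998×10⁸)/(365×10⁻⁹) = 5.442×10⁻¹⁹ J.
Energy delivered: (484 W m⁻²)(25.0×10⁻⁴ m²)(2060 s) = 2493 J.
Photons incident: 2493 / 5.442×10⁻¹⁹ = 4.581×10²¹, i.e. 4.581×10²¹/6.022×10²³ = 0.007607 mol.
Fraction absorbed: 1 − 43.9/100 = 0.5610.
Photons absorbed: 0.5610 × 0.007607 = 0.004268 mol.
Product formed: 0.20 × 0.004268 = 8.536×10⁻⁴ mol.
Rate: 8.536×10⁻⁴ mol / (2060 s × 0.248 L) = 1.7×10⁻⁶ M s⁻¹.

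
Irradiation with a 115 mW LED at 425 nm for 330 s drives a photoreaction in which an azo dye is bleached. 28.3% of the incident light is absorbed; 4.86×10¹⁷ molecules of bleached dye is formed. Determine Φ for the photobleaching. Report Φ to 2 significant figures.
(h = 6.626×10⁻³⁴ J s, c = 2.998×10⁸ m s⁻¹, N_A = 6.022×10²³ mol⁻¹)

Product: 4.86×10¹⁷ / 6.022×10²³ = 8.070×10⁻⁷ mol.
Photon energy at 425 nm: hc/λ = (6.626×10⁻³⁴)(2.998×10⁸)/(425×10⁻⁹) = 4.674×10⁻¹⁹ J.
Energy delivered: (115 mW)(330 s) = 37.95 J.
Photons incident: 37.95 / 4.674×10⁻¹⁹ = 8.119×10¹⁹, i.e. 8.119×10¹⁹/6.022×10²³ = 1.348×10⁻⁴ mol.
Photons absorbed: 0.283 × 1.348×10⁻⁴ = 3.815×10⁻⁵ mol.
Φ = 8.070×10⁻⁷ mol / 3.815×10⁻⁵ mol photons = 0.021.

Φ = 0.021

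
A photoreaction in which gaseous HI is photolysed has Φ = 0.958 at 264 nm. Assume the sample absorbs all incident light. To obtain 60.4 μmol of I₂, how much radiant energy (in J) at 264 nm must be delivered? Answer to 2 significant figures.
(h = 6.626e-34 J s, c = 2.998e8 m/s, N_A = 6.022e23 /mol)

29 J

Product: 60.4 μmol = 6.04e-5 mol.
Photons that must be absorbed: 6.04e-5 / 0.958 = 6.305e-5 mol.
Photon energy: hc/λ = 7.525e-19 J; per mole, 4.532e5 J mol⁻¹.
Energy required: 6.305e-5 × 4.532e5 = 29 J.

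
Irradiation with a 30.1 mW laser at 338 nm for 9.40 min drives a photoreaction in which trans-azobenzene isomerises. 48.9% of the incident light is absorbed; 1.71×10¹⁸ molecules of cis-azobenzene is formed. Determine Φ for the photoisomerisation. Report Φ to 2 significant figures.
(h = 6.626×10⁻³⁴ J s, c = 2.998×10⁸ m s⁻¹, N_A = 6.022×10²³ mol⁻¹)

Φ = 0.12

Product: 1.71×10¹⁸ / 6.022×10²³ = 2.840×10⁻⁶ mol.
Photon energy at 338 nm: hc/λ = (6.626×10⁻³⁴)(2.998×10⁸)/(338×10⁻⁹) = 5.877×10⁻¹⁹ J.
Energy delivered: (30.1 mW)(564 s) = 16.98 J.
Photons incident: 16.98 / 5.877×10⁻¹⁹ = 2.889×10¹⁹, i.e. 2.889×10¹⁹/6.022×10²³ = 4.797×10⁻⁵ mol.
Photons absorbed: 0.489 × 4.797×10⁻⁵ = 2.346×10⁻⁵ mol.
Φ = 2.840×10⁻⁶ mol / 2.346×10⁻⁵ mol photons = 0.12.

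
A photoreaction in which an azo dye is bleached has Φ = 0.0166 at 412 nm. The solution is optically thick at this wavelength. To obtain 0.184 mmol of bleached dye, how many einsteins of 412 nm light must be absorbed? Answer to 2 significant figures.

0.011 einstein

Product: 0.184 mmol = 1.84e-4 mol.
Photons that must be absorbed: 1.84e-4 / 0.0166 = 0.01108 mol.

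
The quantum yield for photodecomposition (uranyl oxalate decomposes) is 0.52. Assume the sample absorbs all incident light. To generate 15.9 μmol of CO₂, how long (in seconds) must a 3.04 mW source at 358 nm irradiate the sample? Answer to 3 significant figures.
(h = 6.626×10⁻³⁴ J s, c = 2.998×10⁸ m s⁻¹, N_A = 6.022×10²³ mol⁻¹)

Product: 15.9 μmol = 1.59×10⁻⁵ mol.
Photons that must be absorbed: 1.59×10⁻⁵ / 0.52 = 3.058×10⁻⁵ mol.
Photon energy: hc/λ = 5.549×10⁻¹⁹ J; per mole, 3.342×10⁵ J mol⁻¹.
Energy required: 3.058×10⁻⁵ × 3.342×10⁵ = 10.22 J.
Time: 10.22 J / 0.00304 W = 3360 s.

t ≈ 3360 s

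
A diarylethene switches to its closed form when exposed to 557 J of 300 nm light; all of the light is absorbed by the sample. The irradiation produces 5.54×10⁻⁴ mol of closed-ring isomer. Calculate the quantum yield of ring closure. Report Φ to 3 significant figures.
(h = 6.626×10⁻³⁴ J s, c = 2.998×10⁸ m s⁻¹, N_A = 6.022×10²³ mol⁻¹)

Photon energy at 300 nm: hc/λ = (6.626×10⁻³⁴)(2.998×10⁸)/(300×10⁻⁹) = 6.622×10⁻¹⁹ J.
Photons incident: 557 / 6.622×10⁻¹⁹ = 8.411×10²⁰, i.e. 8.411×10²⁰/6.022×10²³ = 0.001397 mol.
Φ = 5.54×10⁻⁴ mol / 0.001397 mol photons = 0.397.

Φ = 0.397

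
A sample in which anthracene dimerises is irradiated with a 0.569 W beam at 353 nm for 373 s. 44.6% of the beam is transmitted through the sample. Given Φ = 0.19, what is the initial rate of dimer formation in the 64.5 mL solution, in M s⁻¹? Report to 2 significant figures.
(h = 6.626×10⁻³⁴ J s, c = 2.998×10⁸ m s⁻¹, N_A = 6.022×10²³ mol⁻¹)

Photon energy at 353 nm: hc/λ = (6.626×10⁻³⁴)(2.998×10⁸)/(353×10⁻⁹) = 5.627×10⁻¹⁹ J.
Energy delivered: (0.569 W)(373 s) = 212.2 J.
Photons incident: 212.2 / 5.627×10⁻¹⁹ = 3.771×10²⁰, i.e. 3.771×10²⁰/6.022×10²³ = 6.262×10⁻⁴ mol.
Fraction absorbed: 1 − 44.6/100 = 0.5540.
Photons absorbed: 0.5540 × 6.262×10⁻⁴ = 3.469×10⁻⁴ mol.
Product formed: 0.19 × 3.469×10⁻⁴ = 6.591×10⁻⁵ mol.
Rate: 6.591×10⁻⁵ mol / (373 s × 0.0645 L) = 2.7×10⁻⁶ M s⁻¹.

2.7×10⁻⁶ M s⁻¹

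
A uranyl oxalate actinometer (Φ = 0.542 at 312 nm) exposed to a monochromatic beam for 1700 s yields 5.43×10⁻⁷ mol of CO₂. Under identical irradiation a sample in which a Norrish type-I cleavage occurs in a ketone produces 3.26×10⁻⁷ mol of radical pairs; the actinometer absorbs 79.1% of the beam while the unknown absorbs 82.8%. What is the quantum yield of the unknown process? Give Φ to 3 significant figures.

Φ = 0.311

Photons absorbed by the actinometer: 5.43×10⁻⁷ / 0.542 = 1.002×10⁻⁶ mol.
Incident flux: 1.002×10⁻⁶ / 0.791 = 1.267×10⁻⁶ einstein.
Absorbed by unknown: 0.828 × 1.267×10⁻⁶ = 1.049×10⁻⁶ mol.
Φ(unknown) = 3.26×10⁻⁷ / 1.049×10⁻⁶ = 0.311.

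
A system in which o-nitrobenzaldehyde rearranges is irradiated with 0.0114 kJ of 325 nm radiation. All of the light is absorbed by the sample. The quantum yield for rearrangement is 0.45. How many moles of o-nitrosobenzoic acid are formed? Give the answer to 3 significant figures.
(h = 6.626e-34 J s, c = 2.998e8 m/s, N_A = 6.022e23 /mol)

1.39e-5 mol

Photon energy at 325 nm: hc/λ = (6.626e-34)(2.998e8)/(325e-9) = 6.112e-19 J.
Incident energy: 0.0114 kJ = 11.4 J.
Photons incident: 11.4 / 6.112e-19 = 1.865e19, i.e. 1.865e19/6.022e23 = 3.097e-5 mol.
Product: Φ × n_abs = 0.45 × 3.097e-5 = 1.394e-5 mol.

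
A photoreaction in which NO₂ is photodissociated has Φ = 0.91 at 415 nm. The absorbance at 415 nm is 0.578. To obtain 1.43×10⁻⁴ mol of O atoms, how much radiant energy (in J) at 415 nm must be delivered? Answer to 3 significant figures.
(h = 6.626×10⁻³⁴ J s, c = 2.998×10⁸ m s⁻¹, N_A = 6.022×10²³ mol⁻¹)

61.6 J

Photons that must be absorbed: 1.43×10⁻⁴ / 0.91 = 1.571×10⁻⁴ mol.
Fraction absorbed: 1 − 10^(−0.578) = 0.7358.
Incident photons needed: 1.571×10⁻⁴ / 0.7358 = 2.135×10⁻⁴ mol.
Photon energy: hc/λ = 4.787×10⁻¹⁹ J; per mole, 2.883×10⁵ J mol⁻¹.
Energy required: 2.135×10⁻⁴ × 2.883×10⁵ = 61.6 J.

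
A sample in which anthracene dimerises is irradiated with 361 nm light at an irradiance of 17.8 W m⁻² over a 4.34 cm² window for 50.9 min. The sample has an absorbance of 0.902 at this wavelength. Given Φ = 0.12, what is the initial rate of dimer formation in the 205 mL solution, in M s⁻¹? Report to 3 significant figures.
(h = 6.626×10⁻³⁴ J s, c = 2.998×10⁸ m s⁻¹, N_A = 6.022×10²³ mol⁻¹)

1.19×10⁻⁸ M s⁻¹

Photon energy at 361 nm: hc/λ = (6.626×10⁻³⁴)(2.998×10⁸)/(361×10⁻⁹) = 5.503×10⁻¹⁹ J.
Energy delivered: (17.8 W m⁻²)(4.34×10⁻⁴ m²)(3054 s) = 23.59 J.
Photons incident: 23.59 / 5.503×10⁻¹⁹ = 4.287×10¹⁹, i.e. 4.287×10¹⁹/6.022×10²³ = 7.119×10⁻⁵ mol.
Fraction absorbed: 1 − 10^(−0.902) = 0.8747.
Photons absorbed: 0.8747 × 7.119×10⁻⁵ = 6.227×10⁻⁵ mol.
Product formed: 0.12 × 6.227×10⁻⁵ = 7.472×10⁻⁶ mol.
Rate: 7.472×10⁻⁶ mol / (3054 s × 0.205 L) = 1.19×10⁻⁸ M s⁻¹.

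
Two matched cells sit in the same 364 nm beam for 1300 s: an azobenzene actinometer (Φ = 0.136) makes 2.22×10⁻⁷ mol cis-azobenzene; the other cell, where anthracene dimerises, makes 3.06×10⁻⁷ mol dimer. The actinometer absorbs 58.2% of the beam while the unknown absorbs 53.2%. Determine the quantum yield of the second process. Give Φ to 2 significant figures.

Φ = 0.21

Photons absorbed by the actinometer: 2.22×10⁻⁷ / 0.136 = 1.632×10⁻⁶ mol.
Incident flux: 1.632×10⁻⁶ / 0.582 = 2.804×10⁻⁶ einstein.
Absorbed by unknown: 0.532 × 2.804×10⁻⁶ = 1.492×10⁻⁶ mol.
Φ(unknown) = 3.06×10⁻⁷ / 1.492×10⁻⁶ = 0.21.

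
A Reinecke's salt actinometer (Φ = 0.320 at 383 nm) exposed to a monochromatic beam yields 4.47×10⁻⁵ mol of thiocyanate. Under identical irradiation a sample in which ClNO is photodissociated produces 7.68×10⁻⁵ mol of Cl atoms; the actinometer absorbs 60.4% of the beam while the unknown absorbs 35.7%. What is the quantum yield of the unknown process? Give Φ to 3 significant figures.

Φ = 0.930

Photons absorbed by the actinometer: 4.47×10⁻⁵ / 0.320 = 1.397×10⁻⁴ mol.
Incident flux: 1.397×10⁻⁴ / 0.604 = 2.313×10⁻⁴ einstein.
Absorbed by unknown: 0.357 × 2.313×10⁻⁴ = 8.257×10⁻⁵ mol.
Φ(unknown) = 7.68×10⁻⁵ / 8.257×10⁻⁵ = 0.930.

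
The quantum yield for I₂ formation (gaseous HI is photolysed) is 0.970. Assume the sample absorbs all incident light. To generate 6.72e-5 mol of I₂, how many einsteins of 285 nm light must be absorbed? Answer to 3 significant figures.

6.93e-5 einstein

Photons that must be absorbed: 6.72e-5 / 0.970 = 6.928e-5 mol.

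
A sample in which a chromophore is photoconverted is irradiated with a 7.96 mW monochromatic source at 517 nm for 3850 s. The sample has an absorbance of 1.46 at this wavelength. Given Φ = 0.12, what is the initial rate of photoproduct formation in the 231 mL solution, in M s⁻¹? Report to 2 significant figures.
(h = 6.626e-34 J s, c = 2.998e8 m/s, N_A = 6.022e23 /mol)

Photon energy at 517 nm: hc/λ = (6.626e-34)(2.998e8)/(517e-9) = 3.842e-19 J.
Energy delivered: (7.96 mW)(3850 s) = 30.65 J.
Photons incident: 30.65 / 3.842e-19 = 7.978e19, i.e. 7.978e19/6.022e23 = 1.325e-4 mol.
Fraction absorbed: 1 − 10^(−1.46) = 0.9653.
Photons absorbed: 0.9653 × 1.325e-4 = 1.279e-4 mol.
Product formed: 0.12 × 1.279e-4 = 1.535e-5 mol.
Rate: 1.535e-5 mol / (3850 s × 0.231 L) = 1.7e-8 M s⁻¹.

1.7e-8 M s⁻¹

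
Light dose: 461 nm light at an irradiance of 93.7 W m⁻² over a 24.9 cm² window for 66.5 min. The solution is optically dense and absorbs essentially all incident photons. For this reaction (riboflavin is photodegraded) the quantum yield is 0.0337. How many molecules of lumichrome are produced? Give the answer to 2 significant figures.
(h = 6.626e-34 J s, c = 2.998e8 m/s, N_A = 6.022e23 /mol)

Photon energy at 461 nm: hc/λ = (6.626e-34)(2.998e8)/(461e-9) = 4.309e-19 J.
Energy delivered: (93.7 W m⁻²)(24.9e-4 m²)(3990 s) = 930.9 J.
Photons incident: 930.9 / 4.309e-19 = 2.160e21, i.e. 2.160e21/6.022e23 = 0.003587 mol.
Product: Φ × n_abs = 0.0337 × 0.003587 = 1.209e-4 mol.
As a count: 1.209e-4 × 6.022e23 = 7.3e19.

7.3e19 molecules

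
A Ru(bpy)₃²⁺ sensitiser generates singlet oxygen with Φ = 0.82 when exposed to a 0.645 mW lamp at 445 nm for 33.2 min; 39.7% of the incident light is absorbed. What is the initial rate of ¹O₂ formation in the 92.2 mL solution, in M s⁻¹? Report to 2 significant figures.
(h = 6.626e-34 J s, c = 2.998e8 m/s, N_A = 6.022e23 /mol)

Photon energy at 445 nm: hc/λ = (6.626e-34)(2.998e8)/(445e-9) = 4.464e-19 J.
Energy delivered: (0.645 mW)(1992 s) = 1.285 J.
Photons incident: 1.285 / 4.464e-19 = 2.879e18, i.e. 2.879e18/6.022e23 = 4.781e-6 mol.
Photons absorbed: 0.397 × 4.781e-6 = 1.898e-6 mol.
Product formed: 0.82 × 1.898e-6 = 1.556e-6 mol.
Rate: 1.556e-6 mol / (1992 s × 0.0922 L) = 8.5e-9 M s⁻¹.

8.5e-9 M s⁻¹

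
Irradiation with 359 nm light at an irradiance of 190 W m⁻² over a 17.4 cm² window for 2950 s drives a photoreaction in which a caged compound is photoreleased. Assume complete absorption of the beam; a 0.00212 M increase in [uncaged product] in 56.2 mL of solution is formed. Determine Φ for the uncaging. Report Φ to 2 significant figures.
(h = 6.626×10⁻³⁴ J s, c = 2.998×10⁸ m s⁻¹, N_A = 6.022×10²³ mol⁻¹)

Φ = 0.041

Product: (0.00212 M)(0.0562 L) = 1.191×10⁻⁴ mol.
Photon energy at 359 nm: hc/λ = (6.626×10⁻³⁴)(2.998×10⁸)/(359×10⁻⁹) = 5.533×10⁻¹⁹ J.
Energy delivered: (190 W m⁻²)(17.4×10⁻⁴ m²)(2950 s) = 975.3 J.
Photons incident: 975.3 / 5.533×10⁻¹⁹ = 1.763×10²¹, i.e. 1.763×10²¹/6.022×10²³ = 0.002928 mol.
Φ = 1.191×10⁻⁴ mol / 0.002928 mol photons = 0.041.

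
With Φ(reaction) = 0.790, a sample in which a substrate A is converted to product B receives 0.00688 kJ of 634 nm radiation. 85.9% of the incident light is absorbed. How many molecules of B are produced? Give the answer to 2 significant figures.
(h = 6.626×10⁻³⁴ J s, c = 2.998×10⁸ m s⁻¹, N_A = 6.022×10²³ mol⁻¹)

Photon energy at 634 nm: hc/λ = (6.626×10⁻³⁴)(2.998×10⁸)/(634×10⁻⁹) = 3.133×10⁻¹⁹ J.
Incident energy: 0.00688 kJ = 6.88 J.
Photons incident: 6.88 / 3.133×10⁻¹⁹ = 2.196×10¹⁹, i.e. 2.196×10¹⁹/6.022×10²³ = 3.647×10⁻⁵ mol.
Photons absorbed: 0.859 × 3.647×10⁻⁵ = 3.133×10⁻⁵ mol.
Product: Φ × n_abs = 0.790 × 3.133×10⁻⁵ = 2.475×10⁻⁵ mol.
As a count: 2.475×10⁻⁵ × 6.022×10²³ = 1.5×10¹⁹.

1.5×10¹⁹ molecules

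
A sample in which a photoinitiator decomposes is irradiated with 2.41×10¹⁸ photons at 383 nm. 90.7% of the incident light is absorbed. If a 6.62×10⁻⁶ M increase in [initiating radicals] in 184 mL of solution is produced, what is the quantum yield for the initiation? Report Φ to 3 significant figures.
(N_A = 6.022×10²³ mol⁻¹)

Product: (6.62×10⁻⁶ M)(0.184 L) = 1.218×10⁻⁶ mol.
Moles of photons: 2.41×10¹⁸ / 6.022×10²³ = 4.002×10⁻⁶ mol.
Photons absorbed: 0.907 × 4.002×10⁻⁶ = 3.630×10⁻⁶ mol.
Φ = 1.218×10⁻⁶ mol / 3.630×10⁻⁶ mol photons = 0.336.

Φ = 0.336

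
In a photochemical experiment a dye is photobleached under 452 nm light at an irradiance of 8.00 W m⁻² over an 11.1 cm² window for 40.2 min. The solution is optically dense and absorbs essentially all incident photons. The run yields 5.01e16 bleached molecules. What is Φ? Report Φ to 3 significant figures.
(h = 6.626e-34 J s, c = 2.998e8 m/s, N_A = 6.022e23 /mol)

Product: 5.01e16 / 6.022e23 = 8.319e-8 mol.
Photon energy at 452 nm: hc/λ = (6.626e-34)(2.998e8)/(452e-9) = 4.395e-19 J.
Energy delivered: (8.00 W m⁻²)(11.1e-4 m²)(2412 s) = 21.42 J.
Photons incident: 21.42 / 4.395e-19 = 4.874e19, i.e. 4.874e19/6.022e23 = 8.094e-5 mol.
Φ = 8.319e-8 mol / 8.094e-5 mol photons = 0.00103.

Φ = 0.00103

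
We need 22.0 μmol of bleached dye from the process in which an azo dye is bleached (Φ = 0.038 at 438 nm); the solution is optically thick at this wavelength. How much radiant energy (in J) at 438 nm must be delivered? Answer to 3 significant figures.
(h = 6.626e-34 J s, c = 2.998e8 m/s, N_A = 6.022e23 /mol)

158 J

Product: 22.0 μmol = 2.20e-5 mol.
Photons that must be absorbed: 2.20e-5 / 0.038 = 5.789e-4 mol.
Photon energy: hc/λ = 4.535e-19 J; per mole, 2.731e5 J mol⁻¹.
Energy required: 5.789e-4 × 2.731e5 = 158 J.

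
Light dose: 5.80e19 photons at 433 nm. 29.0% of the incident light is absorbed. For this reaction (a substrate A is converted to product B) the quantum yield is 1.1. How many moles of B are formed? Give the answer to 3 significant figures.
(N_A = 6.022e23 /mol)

3.07e-5 mol

Moles of photons: 5.80e19 / 6.022e23 = 9.631e-5 mol.
Photons absorbed: 0.290 × 9.631e-5 = 2.793e-5 mol.
Product: Φ × n_abs = 1.1 × 2.793e-5 = 3.072e-5 mol.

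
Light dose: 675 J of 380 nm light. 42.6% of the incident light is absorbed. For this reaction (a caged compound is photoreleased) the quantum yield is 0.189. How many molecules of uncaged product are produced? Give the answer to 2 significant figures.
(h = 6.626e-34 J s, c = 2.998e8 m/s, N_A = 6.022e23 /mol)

Photon energy at 380 nm: hc/λ = (6.626e-34)(2.998e8)/(380e-9) = 5.228e-19 J.
Photons incident: 675 / 5.228e-19 = 1.291e21, i.e. 1.291e21/6.022e23 = 0.002144 mol.
Photons absorbed: 0.426 × 0.002144 = 9.133e-4 mol.
Product: Φ × n_abs = 0.189 × 9.133e-4 = 1.726e-4 mol.
As a count: 1.726e-4 × 6.022e23 = 1.0e20.

1.0e20 molecules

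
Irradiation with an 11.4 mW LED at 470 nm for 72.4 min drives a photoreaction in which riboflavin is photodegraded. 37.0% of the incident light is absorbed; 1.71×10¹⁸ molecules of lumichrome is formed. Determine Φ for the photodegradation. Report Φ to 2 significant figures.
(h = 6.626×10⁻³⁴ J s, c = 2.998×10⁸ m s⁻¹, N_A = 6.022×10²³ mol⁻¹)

Product: 1.71×10¹⁸ / 6.022×10²³ = 2.840×10⁻⁶ mol.
Photon energy at 470 nm: hc/λ = (6.626×10⁻³⁴)(2.998×10⁸)/(470×10⁻⁹) = 4.227×10⁻¹⁹ J.
Energy delivered: (11.4 mW)(4344 s) = 49.52 J.
Photons incident: 49.52 / 4.227×10⁻¹⁹ = 1.172×10²⁰, i.e. 1.172×10²⁰/6.022×10²³ = 1.946×10⁻⁴ mol.
Photons absorbed: 0.370 × 1.946×10⁻⁴ = 7.200×10⁻⁵ mol.
Φ = 2.840×10⁻⁶ mol / 7.200×10⁻⁵ mol photons = 0.039.

Φ = 0.039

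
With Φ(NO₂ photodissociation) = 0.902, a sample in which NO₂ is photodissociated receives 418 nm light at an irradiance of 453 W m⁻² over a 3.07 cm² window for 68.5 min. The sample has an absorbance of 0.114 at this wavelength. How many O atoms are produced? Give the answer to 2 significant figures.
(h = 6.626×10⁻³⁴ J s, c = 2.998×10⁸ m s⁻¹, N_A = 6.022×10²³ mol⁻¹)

2.5×10²⁰ atoms

Photon energy at 418 nm: hc/λ = (6.626×10⁻³⁴)(2.998×10⁸)/(418×10⁻⁹) = 4.752×10⁻¹⁹ J.
Energy delivered: (453 W m⁻²)(3.07×10⁻⁴ m²)(4110 s) = 571.6 J.
Photons incident: 571.6 / 4.752×10⁻¹⁹ = 1.203×10²¹, i.e. 1.203×10²¹/6.022×10²³ = 0.001998 mol.
Fraction absorbed: 1 − 10^(−0.114) = 0.2309.
Photons absorbed: 0.2309 × 0.001998 = 4.613×10⁻⁴ mol.
Product: Φ × n_abs = 0.902 × 4.613×10⁻⁴ = 4.161×10⁻⁴ mol.
As a count: 4.161×10⁻⁴ × 6.022×10²³ = 2.5×10²⁰.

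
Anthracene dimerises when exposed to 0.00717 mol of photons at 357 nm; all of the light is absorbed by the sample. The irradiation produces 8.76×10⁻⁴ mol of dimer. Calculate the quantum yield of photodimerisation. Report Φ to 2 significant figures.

Φ = 8.76×10⁻⁴ mol / 0.00717 mol photons = 0.12.

Φ = 0.12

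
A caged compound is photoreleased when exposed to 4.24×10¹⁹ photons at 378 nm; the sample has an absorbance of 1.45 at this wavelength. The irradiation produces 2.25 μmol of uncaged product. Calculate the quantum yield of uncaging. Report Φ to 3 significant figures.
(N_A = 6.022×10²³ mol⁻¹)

Product: 2.25 μmol = 2.25×10⁻⁶ mol.
Moles of photons: 4.24×10¹⁹ / 6.022×10²³ = 7.041×10⁻⁵ mol.
Fraction absorbed: 1 − 10^(−1.45) = 0.9645.
Photons absorbed: 0.9645 × 7.041×10⁻⁵ = 6.791×10⁻⁵ mol.
Φ = 2.25×10⁻⁶ mol / 6.791×10⁻⁵ mol photons = 0.0331.

Φ = 0.0331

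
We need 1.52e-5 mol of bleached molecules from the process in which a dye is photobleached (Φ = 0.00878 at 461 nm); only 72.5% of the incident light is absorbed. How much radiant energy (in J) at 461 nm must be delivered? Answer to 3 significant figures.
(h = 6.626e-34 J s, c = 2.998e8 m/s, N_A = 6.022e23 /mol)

Photons that must be absorbed: 1.52e-5 / 0.00878 = 0.001731 mol.
Incident photons needed: 0.001731 / 0.725 = 0.002388 mol.
Photon energy: hc/λ = 4.309e-19 J; per mole, 2.595e5 J mol⁻¹.
Energy required: 0.002388 × 2.595e5 = 620 J.

620 J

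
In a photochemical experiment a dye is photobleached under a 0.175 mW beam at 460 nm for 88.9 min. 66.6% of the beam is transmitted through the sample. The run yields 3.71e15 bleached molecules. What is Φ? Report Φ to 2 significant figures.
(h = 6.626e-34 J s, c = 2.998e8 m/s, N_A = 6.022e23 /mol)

Φ = 0.0051

Product: 3.71e15 / 6.022e23 = 6.161e-9 mol.
Photon energy at 460 nm: hc/λ = (6.626e-34)(2.998e8)/(460e-9) = 4.318e-19 J.
Energy delivered: (0.175 mW)(5334 s) = 0.9335 J.
Photons incident: 0.9335 / 4.318e-19 = 2.162e18, i.e. 2.162e18/6.022e23 = 3.590e-6 mol.
Fraction absorbed: 1 − 66.6/100 = 0.3340.
Photons absorbed: 0.3340 × 3.590e-6 = 1.199e-6 mol.
Φ = 6.161e-9 mol / 1.199e-6 mol photons = 0.0051.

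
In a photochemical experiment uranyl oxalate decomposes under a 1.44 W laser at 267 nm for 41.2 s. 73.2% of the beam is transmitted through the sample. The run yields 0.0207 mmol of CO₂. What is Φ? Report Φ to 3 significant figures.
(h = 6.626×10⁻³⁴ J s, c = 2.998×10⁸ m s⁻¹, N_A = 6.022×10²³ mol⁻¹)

Φ = 0.583

Product: 0.0207 mmol = 2.07×10⁻⁵ mol.
Photon energy at 267 nm: hc/λ = (6.626×10⁻³⁴)(2.998×10⁸)/(267×10⁻⁹) = 7.440×10⁻¹⁹ J.
Energy delivered: (1.44 W)(41.2 s) = 59.33 J.
Photons incident: 59.33 / 7.440×10⁻¹⁹ = 7.974×10¹⁹, i.e. 7.974×10¹⁹/6.022×10²³ = 1.324×10⁻⁴ mol.
Fraction absorbed: 1 − 73.2/100 = 0.2680.
Photons absorbed: 0.2680 × 1.324×10⁻⁴ = 3.548×10⁻⁵ mol.
Φ = 2.07×10⁻⁵ mol / 3.548×10⁻⁵ mol photons = 0.583.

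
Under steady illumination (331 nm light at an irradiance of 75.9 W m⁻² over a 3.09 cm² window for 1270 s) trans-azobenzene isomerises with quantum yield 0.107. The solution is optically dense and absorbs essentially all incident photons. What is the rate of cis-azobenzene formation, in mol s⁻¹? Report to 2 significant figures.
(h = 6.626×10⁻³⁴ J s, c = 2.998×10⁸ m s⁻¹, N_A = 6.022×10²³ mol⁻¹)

6.9×10⁻⁹ mol s⁻¹

Photon energy at 331 nm: hc/λ = (6.626×10⁻³⁴)(2.998×10⁸)/(331×10⁻⁹) = 6.001×10⁻¹⁹ J.
Energy delivered: (75.9 W m⁻²)(3.09×10⁻⁴ m²)(1270 s) = 29.79 J.
Photons incident: 29.79 / 6.001×10⁻¹⁹ = 4.964×10¹⁹, i.e. 4.964×10¹⁹/6.022×10²³ = 8.243×10⁻⁵ mol.
Product formed: 0.107 × 8.243×10⁻⁵ = 8.820×10⁻⁶ mol.
Rate: 8.820×10⁻⁶ / 1270 s = 6.9×10⁻⁹ mol s⁻¹.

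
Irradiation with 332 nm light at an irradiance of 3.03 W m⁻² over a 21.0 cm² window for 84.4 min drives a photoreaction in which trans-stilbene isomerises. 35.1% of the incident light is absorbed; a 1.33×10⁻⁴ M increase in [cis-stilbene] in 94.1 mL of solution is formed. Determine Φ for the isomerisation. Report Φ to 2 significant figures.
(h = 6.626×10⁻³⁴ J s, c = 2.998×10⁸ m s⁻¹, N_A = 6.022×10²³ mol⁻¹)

Product: (1.33×10⁻⁴ M)(0.0941 L) = 1.252×10⁻⁵ mol.
Photon energy at 332 nm: hc/λ = (6.626×10⁻³⁴)(2.998×10⁸)/(332×10⁻⁹) = 5.983×10⁻¹⁹ J.
Energy delivered: (3.03 W m⁻²)(21.0×10⁻⁴ m²)(5064 s) = 32.22 J.
Photons incident: 32.22 / 5.983×10⁻¹⁹ = 5.385×10¹⁹, i.e. 5.385×10¹⁹/6.022×10²³ = 8.942×10⁻⁵ mol.
Photons absorbed: 0.351 × 8.942×10⁻⁵ = 3.139×10⁻⁵ mol.
Φ = 1.252×10⁻⁵ mol / 3.139×10⁻⁵ mol photons = 0.40.

Φ = 0.40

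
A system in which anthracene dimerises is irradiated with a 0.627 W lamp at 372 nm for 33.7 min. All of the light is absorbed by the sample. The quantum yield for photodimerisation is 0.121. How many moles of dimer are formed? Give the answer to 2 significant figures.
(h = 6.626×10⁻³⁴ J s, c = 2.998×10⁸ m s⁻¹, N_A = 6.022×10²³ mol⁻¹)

4.8×10⁻⁴ mol

Photon energy at 372 nm: hc/λ = (6.626×10⁻³⁴)(2.998×10⁸)/(372×10⁻⁹) = 5.340×10⁻¹⁹ J.
Energy delivered: (0.627 W)(2022 s) = 1268 J.
Photons incident: 1268 / 5.340×10⁻¹⁹ = 2.375×10²¹, i.e. 2.375×10²¹/6.022×10²³ = 0.003944 mol.
Product: Φ × n_abs = 0.121 × 0.003944 = 4.772×10⁻⁴ mol.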